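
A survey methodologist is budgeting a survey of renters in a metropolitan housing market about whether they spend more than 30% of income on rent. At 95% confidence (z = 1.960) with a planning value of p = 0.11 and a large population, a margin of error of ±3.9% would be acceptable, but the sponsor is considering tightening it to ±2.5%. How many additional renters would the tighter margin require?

354

At ±3.9%: n = 1.960² × 0.0979 / 0.039² ≈ 247.27 → 248.
At ±2.5%: n = 1.960² × 0.0979 / 0.025² ≈ 601.75 → 602.
Additional respondents: 602 − 248 = 354.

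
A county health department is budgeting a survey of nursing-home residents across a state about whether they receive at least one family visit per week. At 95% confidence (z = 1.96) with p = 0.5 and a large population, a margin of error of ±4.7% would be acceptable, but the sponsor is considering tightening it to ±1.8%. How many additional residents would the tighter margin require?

At ±4.7%: n = 1.96² × 0.2500 / 0.047² ≈ 434.77 → 435.
At ±1.8%: n = 1.96² × 0.2500 / 0.018² ≈ 2964.20 → 2965.
Additional respondents: 2965 − 435 = 2530.

2530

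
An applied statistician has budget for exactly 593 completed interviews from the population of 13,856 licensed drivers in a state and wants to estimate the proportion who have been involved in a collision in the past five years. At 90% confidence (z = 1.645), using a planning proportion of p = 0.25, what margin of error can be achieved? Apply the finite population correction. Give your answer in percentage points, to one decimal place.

Finite-population factor: (N−n)/(N−1) = (13856−593)/(13856−1) = 0.9573.
SE(p̂) = √[p(1−p)/n · (N−n)/(N−1)] = √[0.1875/593 × 0.9573] = 0.01740.
E = z × SE = 1.645 × 0.01740 = 0.02862 ≈ 2.9 percentage points.

2.9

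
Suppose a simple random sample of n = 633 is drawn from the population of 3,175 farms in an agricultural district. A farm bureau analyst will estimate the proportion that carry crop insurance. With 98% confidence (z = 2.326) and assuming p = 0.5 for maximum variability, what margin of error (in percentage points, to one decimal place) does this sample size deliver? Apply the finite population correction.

4.1

Finite-population factor: (N−n)/(N−1) = (3175−633)/(3175−1) = 0.8009.
SE(p̂) = √[p(1−p)/n · (N−n)/(N−1)] = √[0.2500/633 × 0.8009] = 0.01778.
E = z × SE = 2.326 × 0.01778 = 0.04137 ≈ 4.1 percentage points.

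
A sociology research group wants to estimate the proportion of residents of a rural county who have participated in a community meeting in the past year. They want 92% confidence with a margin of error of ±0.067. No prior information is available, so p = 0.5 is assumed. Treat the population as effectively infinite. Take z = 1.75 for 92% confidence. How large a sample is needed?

171

With p = 0.5, p(1−p) = 0.25.
n = z²·p(1−p)/E² = 1.75² × 0.2500 / 0.067² = 3.0625 × 0.2500 / 0.004489 ≈ 170.56.
Rounding up gives n = 171.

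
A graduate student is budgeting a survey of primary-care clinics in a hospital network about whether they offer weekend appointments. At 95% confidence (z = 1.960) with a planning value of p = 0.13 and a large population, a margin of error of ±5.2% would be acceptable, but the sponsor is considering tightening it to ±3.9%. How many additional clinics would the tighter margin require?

125

At ±5.2%: n = 1.960² × 0.1131 / 0.052² ≈ 160.68 → 161.
At ±3.9%: n = 1.960² × 0.1131 / 0.039² ≈ 285.66 → 286.
Additional respondents: 286 − 161 = 125.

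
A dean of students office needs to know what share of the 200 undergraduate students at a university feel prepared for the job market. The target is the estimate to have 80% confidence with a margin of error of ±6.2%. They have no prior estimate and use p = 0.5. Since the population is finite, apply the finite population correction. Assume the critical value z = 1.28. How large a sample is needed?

70

Unadjusted: n₀ = 1.28² × 0.50 × 0.50 / 0.062² ≈ 106.56, so n₀ = 107.
Finite population correction with N = 200: n = n₀ / (1 + (n₀−1)/N) = 107 / (1 + 106/200) = 107 / 1.5300 ≈ 69.93.
Rounding up, n = 70.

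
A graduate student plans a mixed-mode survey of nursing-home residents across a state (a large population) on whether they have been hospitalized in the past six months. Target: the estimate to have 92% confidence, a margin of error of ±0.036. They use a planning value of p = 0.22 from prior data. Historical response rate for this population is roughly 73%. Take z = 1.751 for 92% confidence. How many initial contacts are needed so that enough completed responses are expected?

Completed interviews needed: n₀ = 1.751² × 0.1716 / 0.036² ≈ 405.96 → 406.
At a 73% response rate, contacts needed = 406 / 0.73 ≈ 556.16 → 557.

557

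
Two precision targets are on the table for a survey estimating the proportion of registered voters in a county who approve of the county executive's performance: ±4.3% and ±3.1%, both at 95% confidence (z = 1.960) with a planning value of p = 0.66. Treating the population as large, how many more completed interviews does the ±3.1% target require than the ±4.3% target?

431

At ±4.3%: n = 1.960² × 0.2244 / 0.043² ≈ 466.23 → 467.
At ±3.1%: n = 1.960² × 0.2244 / 0.031² ≈ 897.04 → 898.
Additional respondents: 898 − 467 = 431.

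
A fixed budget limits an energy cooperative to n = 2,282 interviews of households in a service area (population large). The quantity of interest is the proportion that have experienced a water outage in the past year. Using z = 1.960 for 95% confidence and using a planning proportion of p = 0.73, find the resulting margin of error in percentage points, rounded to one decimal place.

1.8

SE(p̂) = √[p(1−p)/n] = √[0.1971/2282] = 0.00929.
E = z × SE = 1.960 × 0.00929 = 0.01822, or 1.8 percentage points.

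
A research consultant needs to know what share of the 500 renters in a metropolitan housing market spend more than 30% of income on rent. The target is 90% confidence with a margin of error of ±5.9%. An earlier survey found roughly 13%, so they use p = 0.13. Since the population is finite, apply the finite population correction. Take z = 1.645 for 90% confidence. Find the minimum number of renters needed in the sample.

75

Unadjusted: n₀ = 1.645² × 0.13 × 0.87 / 0.059² ≈ 87.92, so n₀ = 88.
Finite population correction with N = 500: n = n₀ / (1 + (n₀−1)/N) = 88 / (1 + 87/500) = 88 / 1.1740 ≈ 74.96.
Rounding up, n = 75.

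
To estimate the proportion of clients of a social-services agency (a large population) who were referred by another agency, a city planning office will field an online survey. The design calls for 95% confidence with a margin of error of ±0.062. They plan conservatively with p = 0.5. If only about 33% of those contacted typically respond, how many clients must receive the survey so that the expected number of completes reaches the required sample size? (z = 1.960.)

Completed interviews needed: n₀ = 1.960² × 0.2500 / 0.062² ≈ 249.84 → 250.
At a 33% response rate, contacts needed = 250 / 0.33 ≈ 757.58 → 758.

758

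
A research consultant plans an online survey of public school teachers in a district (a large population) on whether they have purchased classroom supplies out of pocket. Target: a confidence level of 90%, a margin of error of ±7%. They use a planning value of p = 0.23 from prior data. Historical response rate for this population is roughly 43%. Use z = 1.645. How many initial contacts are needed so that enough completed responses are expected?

228

Completed interviews needed: n₀ = 1.645² × 0.1771 / 0.070² ≈ 97.80 → 98.
At a 43% response rate, contacts needed = 98 / 0.43 ≈ 227.91 → 228.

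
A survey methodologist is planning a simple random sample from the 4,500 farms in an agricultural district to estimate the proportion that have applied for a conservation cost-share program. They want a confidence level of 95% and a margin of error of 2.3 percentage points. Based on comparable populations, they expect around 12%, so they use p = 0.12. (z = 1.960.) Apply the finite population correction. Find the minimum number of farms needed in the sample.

656

Unadjusted: n₀ = 1.960² × 0.12 × 0.88 / 0.023² ≈ 766.87, so n₀ = 767.
Finite population correction with N = 4,500: n = n₀ / (1 + (n₀−1)/N) = 767 / (1 + 766/4500) = 767 / 1.1702 ≈ 655.43.
Rounding up, n = 656.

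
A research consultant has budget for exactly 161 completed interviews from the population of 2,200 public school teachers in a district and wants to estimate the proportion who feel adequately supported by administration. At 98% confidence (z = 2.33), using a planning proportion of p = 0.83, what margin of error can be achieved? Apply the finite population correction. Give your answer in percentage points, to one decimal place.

6.6

Finite-population factor: (N−n)/(N−1) = (2200−161)/(2200−1) = 0.9272.
SE(p̂) = √[p(1−p)/n · (N−n)/(N−1)] = √[0.1411/161 × 0.9272] = 0.02851.
E = z × SE = 2.33 × 0.02851 = 0.06642 ≈ 6.6 percentage points.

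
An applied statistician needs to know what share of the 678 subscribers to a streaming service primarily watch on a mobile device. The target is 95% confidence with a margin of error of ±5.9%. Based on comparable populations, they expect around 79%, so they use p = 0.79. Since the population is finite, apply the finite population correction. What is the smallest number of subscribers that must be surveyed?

For 95% confidence, z = 1.960.
Unadjusted: n₀ = 1.960² × 0.79 × 0.21 / 0.059² ≈ 183.09, so n₀ = 184.
Finite population correction with N = 678: n = n₀ / (1 + (n₀−1)/N) = 184 / (1 + 183/678) = 184 / 1.2699 ≈ 144.89.
Rounding up, n = 145.

145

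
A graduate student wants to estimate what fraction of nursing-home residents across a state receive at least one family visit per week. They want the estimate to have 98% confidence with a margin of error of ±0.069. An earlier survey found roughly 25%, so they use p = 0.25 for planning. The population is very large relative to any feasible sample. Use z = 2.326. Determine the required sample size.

214

With p = 0.25, p(1−p) = 0.1875.
n = z²·p(1−p)/E² = 2.326² × 0.1875 / 0.069² = 5.4103 × 0.1875 / 0.004761 ≈ 213.07.
Rounding up gives n = 214.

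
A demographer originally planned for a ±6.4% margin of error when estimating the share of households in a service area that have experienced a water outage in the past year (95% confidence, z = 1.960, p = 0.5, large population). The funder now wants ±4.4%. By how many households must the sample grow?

262

At ±6.4%: n = 1.960² × 0.2500 / 0.064² ≈ 234.47 → 235.
At ±4.4%: n = 1.960² × 0.2500 / 0.044² ≈ 496.07 → 497.
Additional respondents: 497 − 235 = 262.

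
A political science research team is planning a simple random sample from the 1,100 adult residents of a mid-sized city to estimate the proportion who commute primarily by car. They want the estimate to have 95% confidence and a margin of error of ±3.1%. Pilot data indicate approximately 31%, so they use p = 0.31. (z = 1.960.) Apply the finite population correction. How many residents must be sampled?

Unadjusted: n₀ = 1.960² × 0.31 × 0.69 / 0.031² ≈ 855.07, so n₀ = 856.
Finite population correction with N = 1,100: n = n₀ / (1 + (n₀−1)/N) = 856 / (1 + 855/1100) = 856 / 1.7773 ≈ 481.64.
Rounding up, n = 482.

482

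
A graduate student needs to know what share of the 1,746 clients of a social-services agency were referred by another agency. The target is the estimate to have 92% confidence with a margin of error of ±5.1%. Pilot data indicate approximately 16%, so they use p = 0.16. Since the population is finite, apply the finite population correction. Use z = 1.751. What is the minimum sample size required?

146

Unadjusted: n₀ = 1.751² × 0.16 × 0.84 / 0.051² ≈ 158.43, so n₀ = 159.
Finite population correction with N = 1,746: n = n₀ / (1 + (n₀−1)/N) = 159 / (1 + 158/1746) = 159 / 1.0905 ≈ 145.81.
Rounding up, n = 146.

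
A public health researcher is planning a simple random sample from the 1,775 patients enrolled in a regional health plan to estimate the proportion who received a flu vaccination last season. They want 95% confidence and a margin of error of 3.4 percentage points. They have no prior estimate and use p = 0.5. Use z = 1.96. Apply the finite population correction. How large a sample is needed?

567

Unadjusted: n₀ = 1.96² × 0.50 × 0.50 / 0.034² ≈ 830.80, so n₀ = 831.
Finite population correction with N = 1,775: n = n₀ / (1 + (n₀−1)/N) = 831 / (1 + 830/1775) = 831 / 1.4676 ≈ 566.23.
Rounding up, n = 567.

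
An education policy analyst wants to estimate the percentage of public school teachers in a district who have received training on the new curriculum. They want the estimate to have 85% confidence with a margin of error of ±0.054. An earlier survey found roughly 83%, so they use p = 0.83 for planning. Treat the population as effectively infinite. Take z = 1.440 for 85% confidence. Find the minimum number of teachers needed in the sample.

With p = 0.83, p(1−p) = 0.1411.
n = z²·p(1−p)/E² = 1.440² × 0.1411 / 0.054² = 2.0736 × 0.1411 / 0.002916 ≈ 100.34.
Rounding up gives n = 101.

101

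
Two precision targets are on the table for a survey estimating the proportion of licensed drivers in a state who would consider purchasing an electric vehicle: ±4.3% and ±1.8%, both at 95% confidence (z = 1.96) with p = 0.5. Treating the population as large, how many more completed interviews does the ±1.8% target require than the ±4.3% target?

2445

At ±4.3%: n = 1.96² × 0.2500 / 0.043² ≈ 519.42 → 520.
At ±1.8%: n = 1.96² × 0.2500 / 0.018² ≈ 2964.20 → 2965.
Additional respondents: 2965 − 520 = 2445.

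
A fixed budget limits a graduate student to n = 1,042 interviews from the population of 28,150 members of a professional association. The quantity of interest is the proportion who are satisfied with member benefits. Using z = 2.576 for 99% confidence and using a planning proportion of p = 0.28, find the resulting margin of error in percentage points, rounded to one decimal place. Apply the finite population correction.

Finite-population factor: (N−n)/(N−1) = (28150−1042)/(28150−1) = 0.9630.
SE(p̂) = √[p(1−p)/n · (N−n)/(N−1)] = √[0.2016/1042 × 0.9630] = 0.01365.
E = z × SE = 2.576 × 0.01365 = 0.03516 ≈ 3.5 percentage points.

3.5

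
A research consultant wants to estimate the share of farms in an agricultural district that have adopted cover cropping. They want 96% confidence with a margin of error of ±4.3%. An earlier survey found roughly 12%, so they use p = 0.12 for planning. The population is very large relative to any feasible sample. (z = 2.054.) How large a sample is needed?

241

With p = 0.12, p(1−p) = 0.1056.
n = z²·p(1−p)/E² = 2.054² × 0.1056 / 0.043² = 4.2189 × 0.1056 / 0.001849 ≈ 240.95.
Rounding up gives n = 241.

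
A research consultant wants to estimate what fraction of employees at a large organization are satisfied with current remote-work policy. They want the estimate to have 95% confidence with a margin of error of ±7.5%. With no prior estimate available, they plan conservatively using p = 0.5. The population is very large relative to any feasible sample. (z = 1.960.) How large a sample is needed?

With p = 0.5, p(1−p) = 0.25.
n = z²·p(1−p)/E² = 1.960² × 0.2500 / 0.075² = 3.8416 × 0.2500 / 0.005625 ≈ 170.74.
Rounding up gives n = 171.

171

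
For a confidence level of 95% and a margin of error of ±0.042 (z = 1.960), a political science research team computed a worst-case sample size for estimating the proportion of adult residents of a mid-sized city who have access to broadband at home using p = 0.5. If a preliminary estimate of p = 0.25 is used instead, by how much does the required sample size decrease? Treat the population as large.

136

Conservative (p = 0.5): n = 1.960² × 0.25 / 0.042² ≈ 544.44 → 545.
Using p = 0.25: p(1−p) = 0.1875, so n = 1.960² × 0.1875 / 0.042² ≈ 408.33 → 409.
Reduction: 545 − 409 = 136.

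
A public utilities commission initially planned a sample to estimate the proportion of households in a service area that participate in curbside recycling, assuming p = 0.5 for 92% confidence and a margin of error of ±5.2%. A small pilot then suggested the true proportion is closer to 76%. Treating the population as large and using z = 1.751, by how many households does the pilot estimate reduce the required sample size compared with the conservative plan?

77

Conservative (p = 0.5): n = 1.751² × 0.25 / 0.052² ≈ 283.47 → 284.
Using p = 0.76: p(1−p) = 0.1824, so n = 1.751² × 0.1824 / 0.052² ≈ 206.82 → 207.
Reduction: 284 − 207 = 77.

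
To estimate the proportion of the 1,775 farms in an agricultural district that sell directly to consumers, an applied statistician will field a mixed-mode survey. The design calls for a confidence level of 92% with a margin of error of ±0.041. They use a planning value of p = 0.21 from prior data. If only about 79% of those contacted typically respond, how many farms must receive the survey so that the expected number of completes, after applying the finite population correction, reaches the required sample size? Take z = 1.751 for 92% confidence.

328

Completed interviews needed (unadjusted): n₀ = 1.751² × 0.1659 / 0.041² ≈ 302.59 → 303.
FPC for N = 1,775: n = 303 / (1 + 302/1775) = 303 / 1.1701 ≈ 258.94 → 259.
At a 79% response rate, contacts needed = 259 / 0.79 ≈ 327.85 → 328.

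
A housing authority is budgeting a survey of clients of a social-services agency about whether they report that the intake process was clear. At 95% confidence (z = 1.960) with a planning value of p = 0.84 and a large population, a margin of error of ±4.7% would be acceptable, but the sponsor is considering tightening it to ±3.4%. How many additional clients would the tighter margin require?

At ±4.7%: n = 1.960² × 0.1344 / 0.047² ≈ 233.73 → 234.
At ±3.4%: n = 1.960² × 0.1344 / 0.034² ≈ 446.64 → 447.
Additional respondents: 447 − 234 = 213.

213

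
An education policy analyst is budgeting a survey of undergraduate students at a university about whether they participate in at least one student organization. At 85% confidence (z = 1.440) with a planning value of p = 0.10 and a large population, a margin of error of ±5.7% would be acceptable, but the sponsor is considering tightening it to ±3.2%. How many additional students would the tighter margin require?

At ±5.7%: n = 1.440² × 0.0900 / 0.057² ≈ 57.44 → 58.
At ±3.2%: n = 1.440² × 0.0900 / 0.032² ≈ 182.25 → 183.
Additional respondents: 183 − 58 = 125.

125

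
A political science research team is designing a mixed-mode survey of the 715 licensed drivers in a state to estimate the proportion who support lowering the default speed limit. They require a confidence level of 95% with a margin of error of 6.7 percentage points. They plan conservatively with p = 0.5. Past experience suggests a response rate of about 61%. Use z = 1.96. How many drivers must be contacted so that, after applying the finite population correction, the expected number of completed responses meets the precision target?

Completed interviews needed (unadjusted): n₀ = 1.96² × 0.2500 / 0.067² ≈ 213.95 → 214.
FPC for N = 715: n = 214 / (1 + 213/715) = 214 / 1.2979 ≈ 164.88 → 165.
At a 61% response rate, contacts needed = 165 / 0.61 ≈ 270.49 → 271.

271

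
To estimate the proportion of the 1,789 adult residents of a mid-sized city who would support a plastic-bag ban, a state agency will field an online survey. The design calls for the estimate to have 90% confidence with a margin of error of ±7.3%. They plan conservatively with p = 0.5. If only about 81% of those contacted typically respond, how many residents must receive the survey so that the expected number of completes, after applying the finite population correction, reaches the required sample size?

147

For 90% confidence, z = 1.645.
Completed interviews needed (unadjusted): n₀ = 1.645² × 0.2500 / 0.073² ≈ 126.95 → 127.
FPC for N = 1,789: n = 127 / (1 + 126/1789) = 127 / 1.0704 ≈ 118.64 → 119.
At an 81% response rate, contacts needed = 119 / 0.81 ≈ 146.91 → 147.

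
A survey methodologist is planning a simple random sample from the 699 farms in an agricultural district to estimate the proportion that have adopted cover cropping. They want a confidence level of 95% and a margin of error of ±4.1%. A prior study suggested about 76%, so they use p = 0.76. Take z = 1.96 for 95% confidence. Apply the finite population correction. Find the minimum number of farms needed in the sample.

262

Unadjusted: n₀ = 1.96² × 0.76 × 0.24 / 0.041² ≈ 416.84, so n₀ = 417.
Finite population correction with N = 699: n = n₀ / (1 + (n₀−1)/N) = 417 / (1 + 416/699) = 417 / 1.5951 ≈ 261.42.
Rounding up, n = 262.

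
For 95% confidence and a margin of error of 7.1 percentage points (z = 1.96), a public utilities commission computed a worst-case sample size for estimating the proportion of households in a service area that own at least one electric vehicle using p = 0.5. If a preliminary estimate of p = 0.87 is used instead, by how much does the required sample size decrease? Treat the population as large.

104

Conservative (p = 0.5): n = 1.96² × 0.25 / 0.071² ≈ 190.52 → 191.
Using p = 0.87: p(1−p) = 0.1131, so n = 1.96² × 0.1131 / 0.071² ≈ 86.19 → 87.
Reduction: 191 − 87 = 104.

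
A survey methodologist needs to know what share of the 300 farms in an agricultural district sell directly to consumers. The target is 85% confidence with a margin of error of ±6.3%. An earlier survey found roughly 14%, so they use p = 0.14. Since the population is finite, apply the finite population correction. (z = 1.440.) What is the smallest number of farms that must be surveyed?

Unadjusted: n₀ = 1.440² × 0.14 × 0.86 / 0.063² ≈ 62.90, so n₀ = 63.
Finite population correction with N = 300: n = n₀ / (1 + (n₀−1)/N) = 63 / (1 + 62/300) = 63 / 1.2067 ≈ 52.21.
Rounding up, n = 53.

53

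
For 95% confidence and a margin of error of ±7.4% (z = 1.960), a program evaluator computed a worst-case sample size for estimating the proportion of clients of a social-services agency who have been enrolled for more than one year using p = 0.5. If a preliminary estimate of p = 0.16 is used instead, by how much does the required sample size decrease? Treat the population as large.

81

Conservative (p = 0.5): n = 1.960² × 0.25 / 0.074² ≈ 175.38 → 176.
Using p = 0.16: p(1−p) = 0.1344, so n = 1.960² × 0.1344 / 0.074² ≈ 94.29 → 95.
Reduction: 176 − 95 = 81.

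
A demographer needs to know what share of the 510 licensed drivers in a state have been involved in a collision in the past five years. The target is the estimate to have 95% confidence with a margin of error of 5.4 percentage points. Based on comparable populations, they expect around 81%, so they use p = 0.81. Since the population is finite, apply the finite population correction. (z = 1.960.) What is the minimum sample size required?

146

Unadjusted: n₀ = 1.960² × 0.81 × 0.19 / 0.054² ≈ 202.75, so n₀ = 203.
Finite population correction with N = 510: n = n₀ / (1 + (n₀−1)/N) = 203 / (1 + 202/510) = 203 / 1.3961 ≈ 145.41.
Rounding up, n = 146.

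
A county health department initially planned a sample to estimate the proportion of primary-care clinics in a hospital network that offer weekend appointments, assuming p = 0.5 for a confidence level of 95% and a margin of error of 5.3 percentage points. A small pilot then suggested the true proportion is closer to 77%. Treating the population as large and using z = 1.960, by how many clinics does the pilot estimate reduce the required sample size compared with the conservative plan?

Conservative (p = 0.5): n = 1.960² × 0.25 / 0.053² ≈ 341.90 → 342.
Using p = 0.77: p(1−p) = 0.1771, so n = 1.960² × 0.1771 / 0.053² ≈ 242.20 → 243.
Reduction: 342 − 243 = 99.

99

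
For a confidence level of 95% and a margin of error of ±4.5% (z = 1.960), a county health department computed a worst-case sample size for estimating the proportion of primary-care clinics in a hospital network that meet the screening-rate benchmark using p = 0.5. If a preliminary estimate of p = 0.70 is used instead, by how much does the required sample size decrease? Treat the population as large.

Conservative (p = 0.5): n = 1.960² × 0.25 / 0.045² ≈ 474.27 → 475.
Using p = 0.70: p(1−p) = 0.2100, so n = 1.960² × 0.2100 / 0.045² ≈ 398.39 → 399.
Reduction: 475 − 399 = 76.

76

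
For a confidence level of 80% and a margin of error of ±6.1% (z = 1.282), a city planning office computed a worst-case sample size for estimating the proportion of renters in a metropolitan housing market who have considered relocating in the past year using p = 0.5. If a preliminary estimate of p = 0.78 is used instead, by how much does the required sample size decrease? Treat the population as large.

Conservative (p = 0.5): n = 1.282² × 0.25 / 0.061² ≈ 110.42 → 111.
Using p = 0.78: p(1−p) = 0.1716, so n = 1.282² × 0.1716 / 0.061² ≈ 75.79 → 76.
Reduction: 111 − 76 = 35.

35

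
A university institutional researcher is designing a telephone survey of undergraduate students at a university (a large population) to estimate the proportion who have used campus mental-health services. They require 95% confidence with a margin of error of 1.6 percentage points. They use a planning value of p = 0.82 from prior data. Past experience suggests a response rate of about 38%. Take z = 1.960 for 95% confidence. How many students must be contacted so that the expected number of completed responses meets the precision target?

5829

Completed interviews needed: n₀ = 1.960² × 0.1476 / 0.016² ≈ 2214.92 → 2215.
At a 38% response rate, contacts needed = 2215 / 0.38 ≈ 5828.95 → 5829.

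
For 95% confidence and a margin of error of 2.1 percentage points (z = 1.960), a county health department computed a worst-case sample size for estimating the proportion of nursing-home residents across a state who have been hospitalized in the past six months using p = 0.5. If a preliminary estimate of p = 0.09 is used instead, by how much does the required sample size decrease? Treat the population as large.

Conservative (p = 0.5): n = 1.960² × 0.25 / 0.021² ≈ 2177.78 → 2178.
Using p = 0.09: p(1−p) = 0.0819, so n = 1.960² × 0.0819 / 0.021² ≈ 713.44 → 714.
Reduction: 2178 − 714 = 1464.

1464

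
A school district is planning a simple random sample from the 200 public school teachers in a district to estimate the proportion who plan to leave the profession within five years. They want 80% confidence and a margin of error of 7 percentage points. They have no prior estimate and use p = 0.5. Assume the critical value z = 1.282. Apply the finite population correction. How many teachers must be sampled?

60

Unadjusted: n₀ = 1.282² × 0.50 × 0.50 / 0.070² ≈ 83.85, so n₀ = 84.
Finite population correction with N = 200: n = n₀ / (1 + (n₀−1)/N) = 84 / (1 + 83/200) = 84 / 1.4150 ≈ 59.36.
Rounding up, n = 60.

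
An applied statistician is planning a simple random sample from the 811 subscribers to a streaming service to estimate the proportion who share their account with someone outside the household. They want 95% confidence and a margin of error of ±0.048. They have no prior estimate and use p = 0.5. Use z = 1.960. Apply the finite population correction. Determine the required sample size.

Unadjusted: n₀ = 1.960² × 0.50 × 0.50 / 0.048² ≈ 416.84, so n₀ = 417.
Finite population correction with N = 811: n = n₀ / (1 + (n₀−1)/N) = 417 / (1 + 416/811) = 417 / 1.5129 ≈ 275.62.
Rounding up, n = 276.

276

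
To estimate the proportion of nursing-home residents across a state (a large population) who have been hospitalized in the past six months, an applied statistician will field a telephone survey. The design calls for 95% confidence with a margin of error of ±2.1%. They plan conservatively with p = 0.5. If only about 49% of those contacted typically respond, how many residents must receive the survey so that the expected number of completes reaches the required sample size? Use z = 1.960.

4445

Completed interviews needed: n₀ = 1.960² × 0.2500 / 0.021² ≈ 2177.78 → 2178.
At a 49% response rate, contacts needed = 2178 / 0.49 ≈ 4444.90 → 4445.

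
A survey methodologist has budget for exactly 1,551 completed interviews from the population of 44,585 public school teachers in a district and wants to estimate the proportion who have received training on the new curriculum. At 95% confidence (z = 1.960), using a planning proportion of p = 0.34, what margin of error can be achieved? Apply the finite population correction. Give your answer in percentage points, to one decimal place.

Finite-population factor: (N−n)/(N−1) = (44585−1551)/(44585−1) = 0.9652.
SE(p̂) = √[p(1−p)/n · (N−n)/(N−1)] = √[0.2244/1551 × 0.9652] = 0.01182.
E = z × SE = 1.960 × 0.01182 = 0.02316 ≈ 2.3 percentage points.

2.3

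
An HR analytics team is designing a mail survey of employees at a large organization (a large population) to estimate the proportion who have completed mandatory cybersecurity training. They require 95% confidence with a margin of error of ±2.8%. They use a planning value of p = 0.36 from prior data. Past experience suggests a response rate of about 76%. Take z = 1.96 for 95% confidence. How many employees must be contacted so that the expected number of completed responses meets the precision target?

1486

Completed interviews needed: n₀ = 1.96² × 0.2304 / 0.028² ≈ 1128.96 → 1129.
At a 76% response rate, contacts needed = 1129 / 0.76 ≈ 1485.53 → 1486.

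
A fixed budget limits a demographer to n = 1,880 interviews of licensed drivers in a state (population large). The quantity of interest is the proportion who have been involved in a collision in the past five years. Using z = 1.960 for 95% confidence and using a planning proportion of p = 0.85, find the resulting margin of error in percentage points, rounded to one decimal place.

SE(p̂) = √[p(1−p)/n] = √[0.1275/1880] = 0.00824.
E = z × SE = 1.960 × 0.00824 = 0.01614, or 1.6 percentage points.

1.6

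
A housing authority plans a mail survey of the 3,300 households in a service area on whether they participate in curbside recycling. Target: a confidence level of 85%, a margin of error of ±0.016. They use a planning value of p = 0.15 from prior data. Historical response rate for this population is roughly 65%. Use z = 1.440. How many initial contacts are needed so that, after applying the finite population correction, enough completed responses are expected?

Completed interviews needed (unadjusted): n₀ = 1.440² × 0.1275 / 0.016² ≈ 1032.75 → 1033.
FPC for N = 3,300: n = 1033 / (1 + 1032/3300) = 1033 / 1.3127 ≈ 786.91 → 787.
At a 65% response rate, contacts needed = 787 / 0.65 ≈ 1210.77 → 1211.

1211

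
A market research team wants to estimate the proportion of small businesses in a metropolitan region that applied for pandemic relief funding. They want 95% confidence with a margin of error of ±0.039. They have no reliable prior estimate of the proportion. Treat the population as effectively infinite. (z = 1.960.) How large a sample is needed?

632

With no prior estimate, use p = 0.5, giving p(1−p) = 0.25.
n = z²·p(1−p)/E² = 1.960² × 0.2500 / 0.039² = 3.8416 × 0.2500 / 0.001521 ≈ 631.43.
Rounding up gives n = 632.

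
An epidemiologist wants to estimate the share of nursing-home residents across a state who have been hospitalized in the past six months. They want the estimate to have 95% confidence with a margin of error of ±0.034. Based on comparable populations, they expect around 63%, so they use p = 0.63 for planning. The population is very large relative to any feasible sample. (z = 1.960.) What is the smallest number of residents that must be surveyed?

775

With p = 0.63, p(1−p) = 0.2331.
n = z²·p(1−p)/E² = 1.960² × 0.2331 / 0.034² = 3.8416 × 0.2331 / 0.001156 ≈ 774.63.
Rounding up gives n = 775.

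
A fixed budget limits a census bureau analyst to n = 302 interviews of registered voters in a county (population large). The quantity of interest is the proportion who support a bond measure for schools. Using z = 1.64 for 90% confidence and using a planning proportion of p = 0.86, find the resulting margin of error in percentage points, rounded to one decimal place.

3.3

SE(p̂) = √[p(1−p)/n] = √[0.1204/302] = 0.01997.
E = z × SE = 1.64 × 0.01997 = 0.03275, or 3.3 percentage points.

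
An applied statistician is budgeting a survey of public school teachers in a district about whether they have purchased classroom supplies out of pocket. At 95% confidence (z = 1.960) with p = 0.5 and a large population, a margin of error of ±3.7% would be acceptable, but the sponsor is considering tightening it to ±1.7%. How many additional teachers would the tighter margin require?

At ±3.7%: n = 1.960² × 0.2500 / 0.037² ≈ 701.53 → 702.
At ±1.7%: n = 1.960² × 0.2500 / 0.017² ≈ 3323.18 → 3324.
Additional respondents: 3324 − 702 = 2622.

2622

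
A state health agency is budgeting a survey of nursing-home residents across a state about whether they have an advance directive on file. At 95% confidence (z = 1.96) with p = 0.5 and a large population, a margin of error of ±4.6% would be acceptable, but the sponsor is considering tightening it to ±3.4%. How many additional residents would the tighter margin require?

377

At ±4.6%: n = 1.96² × 0.2500 / 0.046² ≈ 453.88 → 454.
At ±3.4%: n = 1.96² × 0.2500 / 0.034² ≈ 830.80 → 831.
Additional respondents: 831 − 454 = 377.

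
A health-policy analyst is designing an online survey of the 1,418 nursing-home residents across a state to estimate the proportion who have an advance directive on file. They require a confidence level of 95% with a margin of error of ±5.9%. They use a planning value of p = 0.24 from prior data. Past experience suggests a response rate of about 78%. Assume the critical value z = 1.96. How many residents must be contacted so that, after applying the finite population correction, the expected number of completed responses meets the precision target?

Completed interviews needed (unadjusted): n₀ = 1.96² × 0.1824 / 0.059² ≈ 201.29 → 202.
FPC for N = 1,418: n = 202 / (1 + 201/1418) = 202 / 1.1417 ≈ 176.92 → 177.
At a 78% response rate, contacts needed = 177 / 0.78 ≈ 226.92 → 227.

227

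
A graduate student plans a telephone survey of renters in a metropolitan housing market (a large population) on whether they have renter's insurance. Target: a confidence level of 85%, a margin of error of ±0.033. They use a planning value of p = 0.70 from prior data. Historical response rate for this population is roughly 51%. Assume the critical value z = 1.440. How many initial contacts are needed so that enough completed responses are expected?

Completed interviews needed: n₀ = 1.440² × 0.2100 / 0.033² ≈ 399.87 → 400.
At a 51% response rate, contacts needed = 400 / 0.51 ≈ 784.31 → 785.

785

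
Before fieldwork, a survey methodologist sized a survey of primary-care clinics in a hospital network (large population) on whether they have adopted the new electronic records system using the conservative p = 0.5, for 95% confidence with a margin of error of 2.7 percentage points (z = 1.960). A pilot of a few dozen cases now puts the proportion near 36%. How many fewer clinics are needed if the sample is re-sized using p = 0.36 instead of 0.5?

Conservative (p = 0.5): n = 1.960² × 0.25 / 0.027² ≈ 1317.42 → 1318.
Using p = 0.36: p(1−p) = 0.2304, so n = 1.960² × 0.2304 / 0.027² ≈ 1214.14 → 1215.
Reduction: 1318 − 1215 = 103.

103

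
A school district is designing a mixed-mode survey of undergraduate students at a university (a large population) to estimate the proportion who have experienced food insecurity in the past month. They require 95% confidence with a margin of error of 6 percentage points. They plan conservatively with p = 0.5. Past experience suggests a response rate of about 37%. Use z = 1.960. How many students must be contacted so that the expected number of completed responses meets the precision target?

722

Completed interviews needed: n₀ = 1.960² × 0.2500 / 0.060² ≈ 266.78 → 267.
At a 37% response rate, contacts needed = 267 / 0.37 ≈ 721.62 → 722.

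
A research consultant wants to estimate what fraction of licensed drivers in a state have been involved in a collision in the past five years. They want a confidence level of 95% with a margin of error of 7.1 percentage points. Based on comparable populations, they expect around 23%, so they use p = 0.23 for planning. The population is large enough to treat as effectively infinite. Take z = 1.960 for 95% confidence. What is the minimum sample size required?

With p = 0.23, p(1−p) = 0.1771.
n = z²·p(1−p)/E² = 1.960² × 0.1771 / 0.071² = 3.8416 × 0.1771 / 0.005041 ≈ 134.96.
Rounding up gives n = 135.

135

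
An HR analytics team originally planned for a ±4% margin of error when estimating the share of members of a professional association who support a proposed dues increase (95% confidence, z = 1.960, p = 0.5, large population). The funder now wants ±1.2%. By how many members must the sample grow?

6069

At ±4%: n = 1.960² × 0.2500 / 0.040² ≈ 600.25 → 601.
At ±1.2%: n = 1.960² × 0.2500 / 0.012² ≈ 6669.44 → 6670.
Additional respondents: 6670 − 601 = 6069.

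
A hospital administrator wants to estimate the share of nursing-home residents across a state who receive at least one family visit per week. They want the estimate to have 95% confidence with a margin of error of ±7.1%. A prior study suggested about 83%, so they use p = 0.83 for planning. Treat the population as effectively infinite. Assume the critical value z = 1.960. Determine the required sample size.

108

With p = 0.83, p(1−p) = 0.1411.
n = z²·p(1−p)/E² = 1.960² × 0.1411 / 0.071² = 3.8416 × 0.1411 / 0.005041 ≈ 107.53.
Rounding up gives n = 108.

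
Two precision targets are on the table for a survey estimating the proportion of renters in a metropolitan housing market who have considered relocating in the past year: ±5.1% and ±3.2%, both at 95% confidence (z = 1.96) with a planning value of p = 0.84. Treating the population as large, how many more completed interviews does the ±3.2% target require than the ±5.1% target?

At ±5.1%: n = 1.96² × 0.1344 / 0.051² ≈ 198.50 → 199.
At ±3.2%: n = 1.96² × 0.1344 / 0.032² ≈ 504.21 → 505.
Additional respondents: 505 − 199 = 306.

306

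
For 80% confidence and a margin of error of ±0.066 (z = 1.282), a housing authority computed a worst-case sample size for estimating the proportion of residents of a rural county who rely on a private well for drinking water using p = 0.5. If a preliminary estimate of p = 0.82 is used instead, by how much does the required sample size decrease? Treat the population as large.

Conservative (p = 0.5): n = 1.282² × 0.25 / 0.066² ≈ 94.33 → 95.
Using p = 0.82: p(1−p) = 0.1476, so n = 1.282² × 0.1476 / 0.066² ≈ 55.69 → 56.
Reduction: 95 − 56 = 39.

39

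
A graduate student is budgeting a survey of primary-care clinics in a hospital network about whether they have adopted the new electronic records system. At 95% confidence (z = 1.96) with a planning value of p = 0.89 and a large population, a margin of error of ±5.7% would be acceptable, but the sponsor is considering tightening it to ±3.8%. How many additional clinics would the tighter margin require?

145

At ±5.7%: n = 1.96² × 0.0979 / 0.057² ≈ 115.76 → 116.
At ±3.8%: n = 1.96² × 0.0979 / 0.038² ≈ 260.45 → 261.
Additional respondents: 261 − 116 = 145.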